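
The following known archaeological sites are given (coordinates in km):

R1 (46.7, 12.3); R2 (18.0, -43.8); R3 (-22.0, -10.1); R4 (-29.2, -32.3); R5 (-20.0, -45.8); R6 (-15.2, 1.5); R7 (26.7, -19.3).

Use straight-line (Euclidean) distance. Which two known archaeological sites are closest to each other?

R3 and R6

Pairwise distances:
R1–R2: 63.0 km
R1–R3: 72.3 km
R1–R4: 88.0 km
R1–R5: 88.5 km
R1–R6: 62.8 km
R1–R7: 37.4 km
R2–R3: 52.3 km
R2–R4: 48.6 km
R2–R5: 38.1 km
R2–R6: 56.2 km
R2–R7: 26.0 km
R3–R4: 23.3 km
R3–R5: 35.8 km
R3–R6: 13.4 km
R3–R7: 49.6 km
R4–R5: 16.3 km
R4–R6: 36.6 km
R4–R7: 57.4 km
R5–R6: 47.5 km
R5–R7: 53.7 km
R6–R7: 46.8 km
Closest pair: R3–R6 at 13.4 km.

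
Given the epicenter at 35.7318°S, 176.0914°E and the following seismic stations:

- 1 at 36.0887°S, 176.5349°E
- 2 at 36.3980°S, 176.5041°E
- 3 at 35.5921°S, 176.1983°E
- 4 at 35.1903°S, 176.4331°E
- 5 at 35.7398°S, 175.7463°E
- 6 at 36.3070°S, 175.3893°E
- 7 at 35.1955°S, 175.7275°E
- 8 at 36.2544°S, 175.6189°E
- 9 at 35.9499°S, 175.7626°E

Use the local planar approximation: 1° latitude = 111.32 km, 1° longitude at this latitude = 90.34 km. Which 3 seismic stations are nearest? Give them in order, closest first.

Distances from 35.7318°S, 176.0914°E:
1: √((-0.3569·111.32)² + (0.4435·90.34)²) = √(1578.481482 + 1605.267528) = 56.4247 km
2: √((-0.6662·111.32)² + (0.4127·90.34)²) = √(5499.910877 + 1390.045801) = 83.0058 km
3: √((0.1397·111.32)² + (0.1069·90.34)²) = √(241.846166 + 93.264332) = 18.3060 km
4: √((0.5415·111.32)² + (0.3417·90.34)²) = √(3633.651877 + 952.906150) = 67.7241 km
5: √((-0.0080·111.32)² + (-0.3451·90.34)²) = √(0.793097 + 971.963802) = 31.1891 km
6: √((-0.5752·111.32)² + (-0.7021·90.34)²) = √(4100.002769 + 4023.074903) = 90.1281 km
7: √((0.5363·111.32)² + (-0.3639·90.34)²) = √(3564.199371 + 1080.747610) = 68.1538 km
8: √((-0.5226·111.32)² + (-0.4725·90.34)²) = √(3384.427429 + 1822.064716) = 72.1560 km
9: √((-0.2181·111.32)² + (-0.3288·90.34)²) = √(589.464597 + 882.315259) = 38.3638 km
Sorted: 3 (18.3060 km) < 5 (31.1891 km) < 9 (38.3638 km) < 1 (56.4247 km) < 4 (67.7241 km) < …

3, 5, 9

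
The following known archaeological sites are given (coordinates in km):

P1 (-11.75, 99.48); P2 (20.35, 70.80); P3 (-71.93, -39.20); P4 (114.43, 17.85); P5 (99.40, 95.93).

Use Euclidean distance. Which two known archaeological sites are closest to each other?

Pairwise distances:
P1–P2: √((32.10)² + (-28.68)²) = √(1030.4100 + 822.5424) = 43.05 km
P1–P3: √((-60.18)² + (-138.68)²) = √(3621.6324 + 19232.1424) = 151.17 km
P1–P4: √((126.18)² + (-81.63)²) = √(15921.3924 + 6663.4569) = 150.28 km
P1–P5: √((111.15)² + (-3.55)²) = √(12354.3225 + 12.6025) = 111.21 km
P2–P3: √((-92.28)² + (-110.00)²) = √(8515.5984 + 12100.0000) = 143.58 km
P2–P4: √((94.08)² + (-52.95)²) = √(8851.0464 + 2803.7025) = 107.96 km
P2–P5: √((79.05)² + (25.13)²) = √(6248.9025 + 631.5169) = 82.95 km
P3–P4: √((186.36)² + (57.05)²) = √(34730.0496 + 3254.7025) = 194.90 km
P3–P5: √((171.33)² + (135.13)²) = √(29353.9689 + 18260.1169) = 218.21 km
P4–P5: √((-15.03)² + (78.08)²) = √(225.9009 + 6096.4864) = 79.51 km
Closest pair: P1–P2 at 43.05 km.

P1 and P2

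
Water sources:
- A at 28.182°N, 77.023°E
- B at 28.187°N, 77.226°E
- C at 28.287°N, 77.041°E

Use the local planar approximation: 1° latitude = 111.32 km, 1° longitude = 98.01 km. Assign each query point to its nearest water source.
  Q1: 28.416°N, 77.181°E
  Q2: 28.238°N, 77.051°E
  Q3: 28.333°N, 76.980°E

Q1→C; Q2→C; Q3→C

Q1 at 28.416°N, 77.181°E:
  A: √((-0.234·111.32)² + (-0.158·98.01)²) = √(678.54415 + 239.80319) = 30.304 km
  B: √((-0.229·111.32)² + (0.045·98.01)²) = √(649.85634 + 19.45207) = 25.871 km
  C: √((-0.129·111.32)² + (-0.140·98.01)²) = √(206.21764 + 188.27682) = 19.862 km
  → nearest: C (19.862 km)
Q2 at 28.238°N, 77.051°E:
  A: √((-0.056·111.32)² + (-0.028·98.01)²) = √(38.86176 + 7.53107) = 6.811 km
  B: √((-0.051·111.32)² + (0.175·98.01)²) = √(32.23196 + 294.18253) = 18.067 km
  C: √((0.049·111.32)² + (-0.010·98.01)²) = √(29.75353 + 0.96060) = 5.542 km
  → nearest: C (5.542 km)
Q3 at 28.333°N, 76.980°E:
  A: √((-0.151·111.32)² + (0.043·98.01)²) = √(282.55324 + 17.76142) = 17.330 km
  B: √((-0.146·111.32)² + (0.246·98.01)²) = √(264.15091 + 581.31428) = 29.077 km
  C: √((-0.046·111.32)² + (0.061·98.01)²) = √(26.22177 + 35.74378) = 7.872 km
  → nearest: C (7.872 km)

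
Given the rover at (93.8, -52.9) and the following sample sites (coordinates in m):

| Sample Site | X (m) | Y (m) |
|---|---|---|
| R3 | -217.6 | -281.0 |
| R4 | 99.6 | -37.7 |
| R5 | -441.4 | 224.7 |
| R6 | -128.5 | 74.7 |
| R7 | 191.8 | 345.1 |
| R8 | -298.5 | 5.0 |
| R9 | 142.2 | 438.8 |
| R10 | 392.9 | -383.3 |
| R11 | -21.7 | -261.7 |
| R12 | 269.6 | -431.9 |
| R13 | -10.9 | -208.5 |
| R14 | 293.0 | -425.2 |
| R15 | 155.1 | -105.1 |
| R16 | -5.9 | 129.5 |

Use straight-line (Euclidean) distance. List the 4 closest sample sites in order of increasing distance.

Distances from (93.8, -52.9):
R3: 386.0 m
R4: 16.3 m
R5: 602.9 m
R6: 256.3 m
R7: 409.9 m
R8: 396.5 m
R9: 494.1 m
R10: 445.7 m
R11: 238.6 m
R12: 417.8 m
R13: 187.5 m
R14: 422.2 m
R15: 80.5 m
R16: 207.9 m
Sorted: R4 (16.3 m) < R15 (80.5 m) < R13 (187.5 m) < R16 (207.9 m) < R11 (238.6 m) < R6 (256.3 m) < …

R4, R15, R13, R16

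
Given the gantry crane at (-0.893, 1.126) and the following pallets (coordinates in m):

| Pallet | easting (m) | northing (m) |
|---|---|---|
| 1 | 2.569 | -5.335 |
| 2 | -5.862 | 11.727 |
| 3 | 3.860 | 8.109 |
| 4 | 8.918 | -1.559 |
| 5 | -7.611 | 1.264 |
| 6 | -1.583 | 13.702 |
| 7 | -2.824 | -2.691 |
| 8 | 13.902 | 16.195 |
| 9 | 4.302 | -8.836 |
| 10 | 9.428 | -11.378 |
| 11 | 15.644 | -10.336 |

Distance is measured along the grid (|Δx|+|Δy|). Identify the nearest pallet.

7

Distances from (-0.893, 1.126):
1: 9.923 m
2: 15.570 m
3: 11.736 m
4: 12.496 m
5: 6.856 m
6: 13.266 m
7: 5.748 m
8: 29.864 m
9: 15.157 m
10: 22.825 m
11: 27.999 m
Minimum: 7 at 5.748 m.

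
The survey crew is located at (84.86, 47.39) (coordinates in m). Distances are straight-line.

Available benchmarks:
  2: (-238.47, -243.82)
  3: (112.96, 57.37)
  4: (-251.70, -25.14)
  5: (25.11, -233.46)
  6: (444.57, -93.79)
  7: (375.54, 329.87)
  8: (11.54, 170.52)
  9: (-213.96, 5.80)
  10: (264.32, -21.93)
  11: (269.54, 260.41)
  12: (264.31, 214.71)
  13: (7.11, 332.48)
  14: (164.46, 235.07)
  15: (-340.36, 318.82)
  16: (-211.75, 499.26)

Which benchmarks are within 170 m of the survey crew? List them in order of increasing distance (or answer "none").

Distances from (84.86, 47.39):
2: 435.14 m
3: 29.82 m
4: 344.29 m
5: 287.14 m
6: 386.42 m
7: 405.33 m
8: 143.31 m
9: 301.70 m
10: 192.38 m
11: 281.93 m
12: 245.35 m
13: 295.50 m
14: 203.86 m
15: 504.47 m
16: 540.52 m
Threshold 170 m: 3 (29.82 m), 8 (143.31 m) are within range.

3, 8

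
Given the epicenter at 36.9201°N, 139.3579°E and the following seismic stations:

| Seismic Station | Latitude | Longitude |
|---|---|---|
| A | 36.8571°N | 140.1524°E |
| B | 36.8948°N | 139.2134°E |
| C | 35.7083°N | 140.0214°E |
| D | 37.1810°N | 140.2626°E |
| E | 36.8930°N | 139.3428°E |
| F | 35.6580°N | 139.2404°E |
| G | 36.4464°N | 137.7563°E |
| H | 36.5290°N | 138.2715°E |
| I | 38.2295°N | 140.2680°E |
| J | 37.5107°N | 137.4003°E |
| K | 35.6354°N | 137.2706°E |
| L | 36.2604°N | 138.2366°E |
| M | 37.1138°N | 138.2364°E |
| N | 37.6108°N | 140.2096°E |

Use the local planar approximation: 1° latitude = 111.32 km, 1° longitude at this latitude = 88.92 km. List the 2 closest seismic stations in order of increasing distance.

Distances from 36.9201°N, 139.3579°E:
A: √((-0.0630·111.32)² + (0.7945·88.92)²) = √(49.184413 + 4990.990131) = 70.9942 km
B: √((-0.0253·111.32)² + (-0.1445·88.92)²) = √(7.932086 + 165.095259) = 13.1540 km
C: √((-1.2118·111.32)² + (0.6635·88.92)²) = √(18197.356011 + 3480.813562) = 147.2351 km
D: √((0.2609·111.32)² + (0.9047·88.92)²) = √(843.518387 + 6471.546688) = 85.5282 km
E: √((-0.0271·111.32)² + (-0.0151·88.92)²) = √(9.100913 + 1.802822) = 3.3021 km
F: √((-1.2621·111.32)² + (-0.1175·88.92)²) = √(19739.399141 + 109.162794) = 140.8849 km
G: √((-0.4737·111.32)² + (-1.6016·88.92)²) = √(2780.693776 + 20281.824869) = 151.8635 km
H: √((-0.3911·111.32)² + (-1.0864·88.92)²) = √(1895.492312 + 9332.079329) = 105.9602 km
I: √((1.3094·111.32)² + (0.9101·88.92)²) = √(21246.679586 + 6549.032366) = 166.7205 km
J: √((0.5906·111.32)² + (-1.9576·88.92)²) = √(4322.482867 + 30300.292487) = 186.0720 km
K: √((-1.2847·111.32)² + (-2.0873·88.92)²) = √(20452.662108 + 34448.368187) = 234.3097 km
L: √((-0.6597·111.32)² + (-1.1213·88.92)²) = √(5393.111056 + 9941.285638) = 123.8321 km
M: √((0.1937·111.32)² + (-1.1215·88.92)²) = √(464.949341 + 9944.832297) = 102.0283 km
N: √((0.6907·111.32)² + (0.8517·88.92)²) = √(5911.875878 + 5735.512129) = 107.9231 km
Sorted: E (3.3021 km) < B (13.1540 km) < A (70.9942 km) < D (85.5282 km) < …

E, B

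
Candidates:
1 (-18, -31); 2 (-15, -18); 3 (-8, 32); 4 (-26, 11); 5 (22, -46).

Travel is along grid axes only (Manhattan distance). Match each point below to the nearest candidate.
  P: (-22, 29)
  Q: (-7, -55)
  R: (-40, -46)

P at (-22, 29):
  1: 64
  2: 54
  3: 17
  4: 22
  5: 119
  → nearest: 3 (17)
Q at (-7, -55):
  1: 35
  2: 45
  3: 88
  4: 85
  5: 38
  → nearest: 1 (35)
R at (-40, -46):
  1: 37
  2: 53
  3: 110
  4: 71
  5: 62
  → nearest: 1 (37)

P→3; Q→1; R→1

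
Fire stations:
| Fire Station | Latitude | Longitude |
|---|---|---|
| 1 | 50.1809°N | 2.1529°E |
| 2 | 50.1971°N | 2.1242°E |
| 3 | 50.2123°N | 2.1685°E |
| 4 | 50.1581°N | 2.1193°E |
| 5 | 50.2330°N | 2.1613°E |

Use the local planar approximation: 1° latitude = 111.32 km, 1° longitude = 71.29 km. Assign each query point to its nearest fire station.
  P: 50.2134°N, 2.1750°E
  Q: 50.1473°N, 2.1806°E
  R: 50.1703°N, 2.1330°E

P→3; Q→1; R→4

P at 50.2134°N, 2.1750°E:
  1: 3.9461 km
  2: 4.0507 km
  3: 0.4793 km
  4: 7.3256 km
  5: 2.3905 km
  → nearest: 3 (0.4793 km)
Q at 50.1473°N, 2.1806°E:
  1: 4.2296 km
  2: 6.8483 km
  3: 7.2870 km
  4: 4.5324 km
  5: 9.6388 km
  → nearest: 1 (4.2296 km)
R at 50.1703°N, 2.1330°E:
  1: 1.8453 km
  2: 3.0486 km
  3: 5.3165 km
  4: 1.6728 km
  5: 7.2655 km
  → nearest: 4 (1.6728 km)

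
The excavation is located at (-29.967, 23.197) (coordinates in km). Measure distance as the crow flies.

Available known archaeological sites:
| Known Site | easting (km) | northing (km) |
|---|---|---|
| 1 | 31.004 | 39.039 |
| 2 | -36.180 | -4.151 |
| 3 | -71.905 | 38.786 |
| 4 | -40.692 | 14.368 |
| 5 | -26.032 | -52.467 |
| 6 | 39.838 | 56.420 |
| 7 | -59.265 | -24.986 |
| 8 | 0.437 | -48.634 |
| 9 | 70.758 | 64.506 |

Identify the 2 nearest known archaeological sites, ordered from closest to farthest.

Distances from (-29.967, 23.197):
1: √((60.971)² + (15.842)²) = √(3717.46284 + 250.96896) = 62.995 km
2: √((-6.213)² + (-27.348)²) = √(38.60137 + 747.91310) = 28.045 km
3: √((-41.938)² + (15.589)²) = √(1758.79584 + 243.01692) = 44.742 km
4: √((-10.725)² + (-8.829)²) = √(115.02563 + 77.95124) = 13.892 km
5: √((3.935)² + (-75.664)²) = √(15.48422 + 5725.04090) = 75.766 km
6: √((69.805)² + (33.223)²) = √(4872.73803 + 1103.76773) = 77.308 km
7: √((-29.298)² + (-48.183)²) = √(858.37280 + 2321.60149) = 56.391 km
8: √((30.404)² + (-71.831)²) = √(924.40322 + 5159.69256) = 78.001 km
9: √((100.725)² + (41.309)²) = √(10145.52562 + 1706.43348) = 108.867 km
Sorted: 4 (13.892 km) < 2 (28.045 km) < 3 (44.742 km) < 7 (56.391 km) < …

4, 2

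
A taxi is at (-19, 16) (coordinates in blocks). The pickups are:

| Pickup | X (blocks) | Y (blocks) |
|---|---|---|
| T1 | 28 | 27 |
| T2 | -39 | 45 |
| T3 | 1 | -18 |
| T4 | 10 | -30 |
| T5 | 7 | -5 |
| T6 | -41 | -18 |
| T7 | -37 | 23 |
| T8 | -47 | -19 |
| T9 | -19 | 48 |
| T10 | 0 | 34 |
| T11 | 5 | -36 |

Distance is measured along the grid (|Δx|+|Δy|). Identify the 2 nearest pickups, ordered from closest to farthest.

T7, T9

Distances from (-19, 16):
T1: |47| + |11| = 47 + 11 = 58 blocks
T2: |-20| + |29| = 20 + 29 = 49 blocks
T3: |20| + |-34| = 20 + 34 = 54 blocks
T4: |29| + |-46| = 29 + 46 = 75 blocks
T5: |26| + |-21| = 26 + 21 = 47 blocks
T6: |-22| + |-34| = 22 + 34 = 56 blocks
T7: |-18| + |7| = 18 + 7 = 25 blocks
T8: |-28| + |-35| = 28 + 35 = 63 blocks
T9: |0| + |32| = 0 + 32 = 32 blocks
T10: |19| + |18| = 19 + 18 = 37 blocks
T11: |24| + |-52| = 24 + 52 = 76 blocks
Sorted: T7 (25 blocks) < T9 (32 blocks) < T10 (37 blocks) < T5 (47 blocks) < …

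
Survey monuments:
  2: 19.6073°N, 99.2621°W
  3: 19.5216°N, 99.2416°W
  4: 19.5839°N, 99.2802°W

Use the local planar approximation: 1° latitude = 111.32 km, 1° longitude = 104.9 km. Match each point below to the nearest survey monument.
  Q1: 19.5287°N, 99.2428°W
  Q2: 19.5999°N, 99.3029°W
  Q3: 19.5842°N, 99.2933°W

Q1→3; Q2→4; Q3→4

Q1 at 19.5287°N, 99.2428°W:
  2: 8.9809 km
  3: 0.8003 km
  4: 7.2905 km
  → nearest: 3 (0.8003 km)
Q2 at 19.5999°N, 99.3029°W:
  2: 4.3585 km
  3: 10.8316 km
  4: 2.9737 km
  → nearest: 4 (2.9737 km)
Q3 at 19.5842°N, 99.2933°W:
  2: 4.1622 km
  3: 8.8303 km
  4: 1.3746 km
  → nearest: 4 (1.3746 km)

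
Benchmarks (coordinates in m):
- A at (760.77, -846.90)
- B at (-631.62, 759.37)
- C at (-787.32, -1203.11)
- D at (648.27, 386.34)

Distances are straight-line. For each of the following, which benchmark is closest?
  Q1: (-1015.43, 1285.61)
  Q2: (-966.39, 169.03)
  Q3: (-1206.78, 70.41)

Q1 at (-1015.43, 1285.61):
  A: 2775.34 m
  B: 651.34 m
  C: 2499.15 m
  D: 1891.19 m
  → nearest: B (651.34 m)
Q2 at (-966.39, 169.03):
  A: 2003.80 m
  B: 678.65 m
  C: 1383.78 m
  D: 1629.22 m
  → nearest: B (678.65 m)
Q3 at (-1206.78, 70.41):
  A: 2170.88 m
  B: 897.48 m
  C: 1340.82 m
  D: 1881.76 m
  → nearest: B (897.48 m)

Q1→B; Q2→B; Q3→B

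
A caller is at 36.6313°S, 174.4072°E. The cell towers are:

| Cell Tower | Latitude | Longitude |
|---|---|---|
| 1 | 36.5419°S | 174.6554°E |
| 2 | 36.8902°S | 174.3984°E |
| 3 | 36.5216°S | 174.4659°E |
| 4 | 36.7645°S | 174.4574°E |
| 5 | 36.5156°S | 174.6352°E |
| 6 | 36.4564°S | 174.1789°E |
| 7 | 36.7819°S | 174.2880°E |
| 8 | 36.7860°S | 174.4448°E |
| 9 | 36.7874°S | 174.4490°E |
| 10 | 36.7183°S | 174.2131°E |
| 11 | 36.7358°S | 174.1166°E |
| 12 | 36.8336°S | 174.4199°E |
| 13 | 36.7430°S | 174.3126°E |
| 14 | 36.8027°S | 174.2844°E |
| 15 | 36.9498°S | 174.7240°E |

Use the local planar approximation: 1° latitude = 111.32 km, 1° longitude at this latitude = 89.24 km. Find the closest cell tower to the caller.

3

Distances from 36.6313°S, 174.4072°E:
1: 24.2824 km
2: 28.8314 km
3: 13.2879 km
4: 15.4898 km
5: 24.0806 km
6: 28.1808 km
7: 19.8548 km
8: 17.5450 km
9: 17.7729 km
10: 19.8451 km
11: 28.4228 km
12: 22.5485 km
13: 15.0295 km
14: 22.0034 km
15: 45.3470 km
Minimum: 3 at 13.2879 km.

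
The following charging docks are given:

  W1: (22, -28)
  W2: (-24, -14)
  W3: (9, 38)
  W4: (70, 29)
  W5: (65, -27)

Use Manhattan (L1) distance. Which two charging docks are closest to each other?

W1 and W5

Pairwise distances:
W1–W2: 60
W1–W3: 79
W1–W4: 105
W1–W5: 44
W2–W3: 85
W2–W4: 137
W2–W5: 102
W3–W4: 70
W3–W5: 121
W4–W5: 61
Closest pair: W1–W5 at 44.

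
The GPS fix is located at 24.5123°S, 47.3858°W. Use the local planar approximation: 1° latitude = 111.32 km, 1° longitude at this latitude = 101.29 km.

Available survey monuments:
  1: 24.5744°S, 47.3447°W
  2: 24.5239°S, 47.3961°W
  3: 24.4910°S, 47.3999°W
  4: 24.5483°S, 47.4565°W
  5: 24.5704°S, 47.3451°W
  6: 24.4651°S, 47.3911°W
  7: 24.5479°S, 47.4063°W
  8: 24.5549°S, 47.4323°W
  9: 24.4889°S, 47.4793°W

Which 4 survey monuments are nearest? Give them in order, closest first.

2, 3, 7, 6

Distances from 24.5123°S, 47.3858°W:
1: √((-0.0621·111.32)² + (0.0411·101.29)²) = √(47.789182 + 17.330727) = 8.0697 km
2: √((-0.0116·111.32)² + (-0.0103·101.29)²) = √(1.667487 + 1.088448) = 1.6601 km
3: √((0.0213·111.32)² + (-0.0141·101.29)²) = √(5.622191 + 2.039724) = 2.7680 km
4: √((-0.0360·111.32)² + (-0.0707·101.29)²) = √(16.060217 + 51.282828) = 8.2063 km
5: √((-0.0581·111.32)² + (0.0407·101.29)²) = √(41.831040 + 16.995031) = 7.6698 km
6: √((0.0472·111.32)² + (-0.0053·101.29)²) = √(27.607711 + 0.288194) = 5.2817 km
7: √((-0.0356·111.32)² + (-0.0205·101.29)²) = √(15.705306 + 4.311624) = 4.4740 km
8: √((-0.0426·111.32)² + (-0.0465·101.29)²) = √(22.488764 + 22.183959) = 6.6838 km
9: √((0.0234·111.32)² + (-0.0935·101.29)²) = √(6.785441 + 89.692548) = 9.8223 km
Sorted: 2 (1.6601 km) < 3 (2.7680 km) < 7 (4.4740 km) < 6 (5.2817 km) < 8 (6.6838 km) < 5 (7.6698 km) < …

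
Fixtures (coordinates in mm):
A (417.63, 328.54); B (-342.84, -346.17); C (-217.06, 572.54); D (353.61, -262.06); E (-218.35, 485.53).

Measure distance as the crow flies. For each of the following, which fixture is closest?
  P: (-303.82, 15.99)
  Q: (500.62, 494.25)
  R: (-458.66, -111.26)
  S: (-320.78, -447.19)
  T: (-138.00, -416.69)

P→B; Q→A; R→B; S→B; T→B

P at (-303.82, 15.99):
  A: √((721.45)² + (312.55)²) = √(520490.1025 + 97687.5025) = 786.24 mm
  B: √((-39.02)² + (-362.16)²) = √(1522.5604 + 131159.8656) = 364.26 mm
  C: √((86.76)² + (556.55)²) = √(7527.2976 + 309747.9025) = 563.27 mm
  D: √((657.43)² + (-278.05)²) = √(432214.2049 + 77311.8025) = 713.81 mm
  E: √((85.47)² + (469.54)²) = √(7305.1209 + 220467.8116) = 477.26 mm
  → nearest: B (364.26 mm)
Q at (500.62, 494.25):
  A: √((-82.99)² + (-165.71)²) = √(6887.3401 + 27459.8041) = 185.33 mm
  B: √((-843.46)² + (-840.42)²) = √(711424.7716 + 706305.7764) = 1190.68 mm
  C: √((-717.68)² + (78.29)²) = √(515064.5824 + 6129.3241) = 721.94 mm
  D: √((-147.01)² + (-756.31)²) = √(21611.9401 + 572004.8161) = 770.47 mm
  E: √((-718.97)² + (-8.72)²) = √(516917.8609 + 76.0384) = 719.02 mm
  → nearest: A (185.33 mm)
R at (-458.66, -111.26):
  A: √((876.29)² + (439.80)²) = √(767884.1641 + 193424.0400) = 980.46 mm
  B: √((115.82)² + (-234.91)²) = √(13414.2724 + 55182.7081) = 261.91 mm
  C: √((241.60)² + (683.80)²) = √(58370.5600 + 467582.4400) = 725.23 mm
  D: √((812.27)² + (-150.80)²) = √(659782.5529 + 22740.6400) = 826.15 mm
  E: √((240.31)² + (596.79)²) = √(57748.8961 + 356158.3041) = 643.36 mm
  → nearest: B (261.91 mm)
S at (-320.78, -447.19):
  A: √((738.41)² + (775.73)²) = √(545249.3281 + 601757.0329) = 1070.98 mm
  B: √((-22.06)² + (101.02)²) = √(486.6436 + 10205.0404) = 103.40 mm
  C: √((103.72)² + (1019.73)²) = √(10757.8384 + 1039849.2729) = 1024.99 mm
  D: √((674.39)² + (185.13)²) = √(454801.8721 + 34273.1169) = 699.34 mm
  E: √((102.43)² + (932.72)²) = √(10491.9049 + 869966.5984) = 938.33 mm
  → nearest: B (103.40 mm)
T at (-138.00, -416.69):
  A: √((555.63)² + (745.23)²) = √(308724.6969 + 555367.7529) = 929.57 mm
  B: √((-204.84)² + (70.52)²) = √(41959.4256 + 4973.0704) = 216.64 mm
  C: √((-79.06)² + (989.23)²) = √(6250.4836 + 978575.9929) = 992.38 mm
  D: √((491.61)² + (154.63)²) = √(241680.3921 + 23910.4369) = 515.36 mm
  E: √((-80.35)² + (902.22)²) = √(6456.1225 + 814000.9284) = 905.79 mm
  → nearest: B (216.64 mm)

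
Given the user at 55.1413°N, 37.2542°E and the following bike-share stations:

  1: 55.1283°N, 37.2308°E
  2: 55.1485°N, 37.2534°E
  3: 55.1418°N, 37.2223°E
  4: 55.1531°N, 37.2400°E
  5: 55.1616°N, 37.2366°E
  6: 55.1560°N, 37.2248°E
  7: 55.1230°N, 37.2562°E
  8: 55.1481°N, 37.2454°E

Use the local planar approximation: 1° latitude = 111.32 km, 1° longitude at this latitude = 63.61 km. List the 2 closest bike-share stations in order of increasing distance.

2, 8

Distances from 55.1413°N, 37.2542°E:
1: 2.0760 km
2: 0.8031 km
3: 2.0299 km
4: 1.5942 km
5: 2.5219 km
6: 2.4850 km
7: 2.0411 km
8: 0.9415 km
Sorted: 2 (0.8031 km) < 8 (0.9415 km) < 4 (1.5942 km) < 3 (2.0299 km) < …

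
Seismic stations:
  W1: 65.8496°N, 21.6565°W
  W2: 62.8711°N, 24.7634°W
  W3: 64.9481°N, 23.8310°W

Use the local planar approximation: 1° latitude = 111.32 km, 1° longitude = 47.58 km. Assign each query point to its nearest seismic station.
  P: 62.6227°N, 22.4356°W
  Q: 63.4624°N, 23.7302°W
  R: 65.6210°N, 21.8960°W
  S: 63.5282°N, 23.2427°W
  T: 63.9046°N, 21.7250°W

P at 62.6227°N, 22.4356°W:
  W1: √((3.2269·111.32)² + (0.7791·47.58)²) = √(129037.936490 + 1374.153613) = 361.1261 km
  W2: √((0.2484·111.32)² + (-2.3278·47.58)²) = √(764.626910 + 12267.051911) = 114.1564 km
  W3: √((2.3254·111.32)² + (-1.3954·47.58)²) = √(67010.326129 + 4408.047977) = 267.2422 km
  → nearest: W2 (114.1564 km)
Q at 63.4624°N, 23.7302°W:
  W1: √((2.3872·111.32)² + (2.0737·47.58)²) = √(70619.397324 + 9735.107033) = 283.4687 km
  W2: √((-0.5913·111.32)² + (-1.0332·47.58)²) = √(4332.735259 + 2416.671778) = 82.1548 km
  W3: √((1.4857·111.32)² + (-0.1008·47.58)²) = √(27353.231560 + 23.002230) = 165.4576 km
  → nearest: W2 (82.1548 km)
R at 65.6210°N, 21.8960°W:
  W1: √((0.2286·111.32)² + (0.2395·47.58)²) = √(647.588082 + 129.855369) = 27.8827 km
  W2: √((-2.7499·111.32)² + (-2.8674·47.58)²) = √(93708.761346 + 18613.388292) = 335.1450 km
  W3: √((-0.6729·111.32)² + (-1.9350·47.58)²) = √(5611.092807 + 8476.387729) = 118.6907 km
  → nearest: W1 (27.8827 km)
S at 63.5282°N, 23.2427°W:
  W1: √((2.3214·111.32)² + (1.5862·47.58)²) = √(66779.990899 + 5695.931614) = 269.2135 km
  W2: √((-0.6571·111.32)² + (-1.5207·47.58)²) = √(5350.684326 + 5235.232422) = 102.8879 km
  W3: √((1.4199·111.32)² + (-0.5883·47.58)²) = √(24983.996691 + 783.513659) = 160.5226 km
  → nearest: W2 (102.8879 km)
T at 63.9046°N, 21.7250°W:
  W1: √((1.9450·111.32)² + (0.0685·47.58)²) = √(46879.784503 + 10.622580) = 216.5419 km
  W2: √((-1.0335·111.32)² + (-3.0384·47.58)²) = √(13236.323023 + 20899.638307) = 184.7592 km
  W3: √((1.0435·111.32)² + (-2.1060·47.58)²) = √(13493.707820 + 10040.737404) = 153.4094 km
  → nearest: W3 (153.4094 km)

P→W2; Q→W2; R→W1; S→W2; T→W3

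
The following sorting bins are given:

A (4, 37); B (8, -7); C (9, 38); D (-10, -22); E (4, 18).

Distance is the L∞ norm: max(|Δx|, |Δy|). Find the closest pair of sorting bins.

Pairwise distances:
A–B: max(|4|, |-44|) = 44
A–C: max(|5|, |1|) = 5
A–D: max(|-14|, |-59|) = 59
A–E: max(|0|, |-19|) = 19
B–C: max(|1|, |45|) = 45
B–D: max(|-18|, |-15|) = 18
B–E: max(|-4|, |25|) = 25
C–D: max(|-19|, |-60|) = 60
C–E: max(|-5|, |-20|) = 20
D–E: max(|14|, |40|) = 40
Closest pair: A–C at 5.

A and C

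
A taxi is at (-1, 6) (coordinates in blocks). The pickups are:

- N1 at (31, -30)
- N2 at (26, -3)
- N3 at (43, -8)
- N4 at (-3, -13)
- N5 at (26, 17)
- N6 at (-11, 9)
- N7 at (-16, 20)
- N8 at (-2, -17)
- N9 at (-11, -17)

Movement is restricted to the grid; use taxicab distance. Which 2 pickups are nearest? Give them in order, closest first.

N6, N4

Distances from (-1, 6):
N1: |32| + |-36| = 32 + 36 = 68 blocks
N2: |27| + |-9| = 27 + 9 = 36 blocks
N3: |44| + |-14| = 44 + 14 = 58 blocks
N4: |-2| + |-19| = 2 + 19 = 21 blocks
N5: |27| + |11| = 27 + 11 = 38 blocks
N6: |-10| + |3| = 10 + 3 = 13 blocks
N7: |-15| + |14| = 15 + 14 = 29 blocks
N8: |-1| + |-23| = 1 + 23 = 24 blocks
N9: |-10| + |-23| = 10 + 23 = 33 blocks
Sorted: N6 (13 blocks) < N4 (21 blocks) < N8 (24 blocks) < N7 (29 blocks) < …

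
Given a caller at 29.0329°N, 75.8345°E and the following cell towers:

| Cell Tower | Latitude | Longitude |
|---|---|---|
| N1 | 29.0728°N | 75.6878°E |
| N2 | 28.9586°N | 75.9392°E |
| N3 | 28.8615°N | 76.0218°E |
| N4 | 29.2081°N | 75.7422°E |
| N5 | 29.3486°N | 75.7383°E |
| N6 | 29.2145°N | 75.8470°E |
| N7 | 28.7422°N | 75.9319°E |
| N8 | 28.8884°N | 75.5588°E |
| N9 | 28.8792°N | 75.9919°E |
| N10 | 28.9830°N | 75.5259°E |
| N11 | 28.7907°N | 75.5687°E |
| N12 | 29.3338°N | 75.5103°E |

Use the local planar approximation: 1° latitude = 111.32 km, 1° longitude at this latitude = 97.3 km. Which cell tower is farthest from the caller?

Distances from 29.0329°N, 75.8345°E:
N1: 14.9490 km
N2: 13.1222 km
N3: 26.3852 km
N4: 21.4717 km
N5: 36.3689 km
N6: 20.2523 km
N7: 33.7199 km
N8: 31.2788 km
N9: 22.9630 km
N10: 30.5363 km
N11: 37.3603 km
N12: 46.0115 km
Maximum: N12 at 46.0115 km.

N12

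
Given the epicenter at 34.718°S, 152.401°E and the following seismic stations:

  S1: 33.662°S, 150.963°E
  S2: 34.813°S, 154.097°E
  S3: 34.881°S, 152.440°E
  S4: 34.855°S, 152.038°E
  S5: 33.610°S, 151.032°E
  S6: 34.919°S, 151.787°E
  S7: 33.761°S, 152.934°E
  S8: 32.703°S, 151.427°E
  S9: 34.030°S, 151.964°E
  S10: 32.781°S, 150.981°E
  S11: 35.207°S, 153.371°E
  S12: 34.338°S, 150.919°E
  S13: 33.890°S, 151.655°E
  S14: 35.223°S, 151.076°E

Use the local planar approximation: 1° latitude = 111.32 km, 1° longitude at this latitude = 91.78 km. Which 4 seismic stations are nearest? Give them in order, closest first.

Distances from 34.718°S, 152.401°E:
S1: √((1.056·111.32)² + (-1.438·91.78)²) = √(13818.92411 + 17418.62537) = 176.741 km
S2: √((-0.095·111.32)² + (1.696·91.78)²) = √(111.83909 + 24229.68692) = 156.018 km
S3: √((-0.163·111.32)² + (0.039·91.78)²) = √(329.24683 + 12.81225) = 18.495 km
S4: √((-0.137·111.32)² + (-0.363·91.78)²) = √(232.58812 + 1109.96518) = 36.641 km
S5: √((1.108·111.32)² + (-1.369·91.78)²) = √(15213.38711 + 15787.12338) = 176.070 km
S6: √((-0.201·111.32)² + (-0.614·91.78)²) = √(500.65495 + 3175.65159) = 60.633 km
S7: √((0.957·111.32)² + (0.533·91.78)²) = √(11349.33122 + 2393.04312) = 117.228 km
S8: √((2.015·111.32)² + (-0.974·91.78)²) = √(50314.88638 + 7991.23718) = 241.467 km
S9: √((0.688·111.32)² + (-0.437·91.78)²) = √(5865.74625 + 1608.64043) = 86.455 km
S10: √((1.937·111.32)² + (-1.420·91.78)²) = √(46494.93413 + 16985.28332) = 251.953 km
S11: √((-0.489·111.32)² + (0.970·91.78)²) = √(2963.22148 + 7925.73551) = 104.350 km
S12: √((0.380·111.32)² + (-1.482·91.78)²) = √(1789.42536 + 18500.88544) = 142.444 km
S13: √((0.828·111.32)² + (-0.746·91.78)²) = √(8495.85456 + 4687.85059) = 114.820 km
S14: √((-0.505·111.32)² + (-1.325·91.78)²) = √(3160.30612 + 14788.62727) = 133.974 km
Sorted: S3 (18.495 km) < S4 (36.641 km) < S6 (60.633 km) < S9 (86.455 km) < S11 (104.350 km) < S13 (114.820 km) < …

S3, S4, S6, S9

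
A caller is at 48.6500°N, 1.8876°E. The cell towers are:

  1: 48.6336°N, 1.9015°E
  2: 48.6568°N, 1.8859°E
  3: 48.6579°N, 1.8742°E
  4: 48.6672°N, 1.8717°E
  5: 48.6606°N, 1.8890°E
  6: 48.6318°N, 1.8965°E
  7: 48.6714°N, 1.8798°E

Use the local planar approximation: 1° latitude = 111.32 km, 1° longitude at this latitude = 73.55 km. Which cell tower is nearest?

Distances from 48.6500°N, 1.8876°E:
1: √((-0.0164·111.32)² + (0.0139·73.55)²) = √(3.332991 + 1.045189) = 2.0924 km
2: √((0.0068·111.32)² + (-0.0017·73.55)²) = √(0.573013 + 0.015634) = 0.7672 km
3: √((0.0079·111.32)² + (-0.0134·73.55)²) = √(0.773394 + 0.971348) = 1.3209 km
4: √((0.0172·111.32)² + (-0.0159·73.55)²) = √(3.666091 + 1.367602) = 2.2436 km
5: √((0.0106·111.32)² + (0.0014·73.55)²) = √(1.392381 + 0.010603) = 1.1845 km
6: √((-0.0182·111.32)² + (0.0089·73.55)²) = √(4.104773 + 0.428495) = 2.1291 km
7: √((0.0214·111.32)² + (-0.0078·73.55)²) = √(5.675106 + 0.329120) = 2.4504 km
Minimum: 2 at 0.7672 km.

2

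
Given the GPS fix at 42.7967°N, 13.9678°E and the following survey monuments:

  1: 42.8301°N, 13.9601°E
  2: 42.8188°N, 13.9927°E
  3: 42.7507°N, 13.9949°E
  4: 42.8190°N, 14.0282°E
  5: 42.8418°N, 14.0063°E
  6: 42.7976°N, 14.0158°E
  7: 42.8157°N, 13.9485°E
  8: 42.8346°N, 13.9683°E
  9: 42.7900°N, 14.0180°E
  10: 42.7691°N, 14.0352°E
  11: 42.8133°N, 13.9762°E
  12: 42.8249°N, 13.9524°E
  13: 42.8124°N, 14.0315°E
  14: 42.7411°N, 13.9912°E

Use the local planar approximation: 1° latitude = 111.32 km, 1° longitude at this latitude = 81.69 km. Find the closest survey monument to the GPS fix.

11

Distances from 42.7967°N, 13.9678°E:
1: √((0.0334·111.32)² + (-0.0077·81.69)²) = √(13.824178 + 0.395657) = 3.7709 km
2: √((0.0221·111.32)² + (0.0249·81.69)²) = √(6.052446 + 4.137486) = 3.1922 km
3: √((-0.0460·111.32)² + (0.0271·81.69)²) = √(26.221773 + 4.900906) = 5.5788 km
4: √((0.0223·111.32)² + (0.0604·81.69)²) = √(6.162488 + 24.345106) = 5.5234 km
5: √((0.0451·111.32)² + (0.0385·81.69)²) = √(25.205742 + 9.891434) = 5.9243 km
6: √((0.0009·111.32)² + (0.0480·81.69)²) = √(0.010038 + 15.375182) = 3.9224 km
7: √((0.0190·111.32)² + (-0.0193·81.69)²) = √(4.473563 + 2.485721) = 2.6380 km
8: √((0.0379·111.32)² + (0.0005·81.69)²) = √(17.800197 + 0.001668) = 4.2192 km
9: √((-0.0067·111.32)² + (0.0502·81.69)²) = √(0.556283 + 16.816872) = 4.1681 km
10: √((-0.0276·111.32)² + (0.0674·81.69)²) = √(9.439838 + 30.315001) = 6.3051 km
11: √((0.0166·111.32)² + (0.0084·81.69)²) = √(3.414779 + 0.470865) = 1.9712 km
12: √((0.0282·111.32)² + (-0.0154·81.69)²) = √(9.854727 + 1.582629) = 3.3819 km
13: √((0.0157·111.32)² + (0.0637·81.69)²) = √(3.054539 + 27.078005) = 5.4893 km
14: √((-0.0556·111.32)² + (0.0234·81.69)²) = √(38.308573 + 3.654008) = 6.4779 km
Minimum: 11 at 1.9712 km.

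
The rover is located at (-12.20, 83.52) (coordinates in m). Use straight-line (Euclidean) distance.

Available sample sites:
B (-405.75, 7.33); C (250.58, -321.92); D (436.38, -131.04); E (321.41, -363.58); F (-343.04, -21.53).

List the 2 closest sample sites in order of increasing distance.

Distances from (-12.20, 83.52):
B: 400.86 m
C: 483.15 m
D: 497.25 m
E: 557.85 m
F: 347.12 m
Sorted: F (347.12 m) < B (400.86 m) < C (483.15 m) < D (497.25 m) < …

F, B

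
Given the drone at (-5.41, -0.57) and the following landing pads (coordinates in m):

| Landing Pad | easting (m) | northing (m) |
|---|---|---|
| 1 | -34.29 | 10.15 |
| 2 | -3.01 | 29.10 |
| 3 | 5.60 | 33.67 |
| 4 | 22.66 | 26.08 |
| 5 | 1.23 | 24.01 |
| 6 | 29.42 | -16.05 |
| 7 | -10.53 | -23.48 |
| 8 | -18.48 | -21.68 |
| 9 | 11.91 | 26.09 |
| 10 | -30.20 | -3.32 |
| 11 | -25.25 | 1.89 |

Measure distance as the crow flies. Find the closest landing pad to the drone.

11

Distances from (-5.41, -0.57):
1: 30.81 m
2: 29.77 m
3: 35.97 m
4: 38.71 m
5: 25.46 m
6: 38.12 m
7: 23.48 m
8: 24.83 m
9: 31.79 m
10: 24.94 m
11: 19.99 m
Minimum: 11 at 19.99 m.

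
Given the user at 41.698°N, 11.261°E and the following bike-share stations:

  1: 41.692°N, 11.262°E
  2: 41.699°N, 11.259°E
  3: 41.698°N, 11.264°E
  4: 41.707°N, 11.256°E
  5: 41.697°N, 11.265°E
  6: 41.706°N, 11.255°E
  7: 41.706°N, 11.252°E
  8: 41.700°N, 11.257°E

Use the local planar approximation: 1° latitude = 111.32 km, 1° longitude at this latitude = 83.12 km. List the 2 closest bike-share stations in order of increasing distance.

2, 3

Distances from 41.698°N, 11.261°E:
1: 0.673 km
2: 0.200 km
3: 0.249 km
4: 1.085 km
5: 0.351 km
6: 1.021 km
7: 1.163 km
8: 0.400 km
Sorted: 2 (0.200 km) < 3 (0.249 km) < 5 (0.351 km) < 8 (0.400 km) < …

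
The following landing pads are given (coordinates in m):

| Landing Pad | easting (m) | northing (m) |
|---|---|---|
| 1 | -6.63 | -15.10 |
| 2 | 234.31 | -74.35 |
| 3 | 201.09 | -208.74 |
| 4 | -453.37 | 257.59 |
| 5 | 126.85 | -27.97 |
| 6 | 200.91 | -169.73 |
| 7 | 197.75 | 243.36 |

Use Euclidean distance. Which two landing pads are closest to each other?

3 and 6

Pairwise distances:
3–6: 39.01 m
2–6: 101.06 m
2–5: 117.04 m
1–5: 134.10 m
2–3: 138.43 m
5–6: 159.94 m
3–5: 195.42 m
1–2: 248.12 m
1–6: 258.81 m
5–7: 280.44 m
1–3: 283.98 m
2–7: 319.81 m
1–7: 329.50 m
6–7: 413.10 m
3–7: 452.11 m
1–4: 523.39 m
4–5: 646.68 m
4–7: 651.28 m
2–4: 763.60 m
4–6: 781.46 m
3–4: 803.61 m
Closest pair: 3–6 at 39.01 m.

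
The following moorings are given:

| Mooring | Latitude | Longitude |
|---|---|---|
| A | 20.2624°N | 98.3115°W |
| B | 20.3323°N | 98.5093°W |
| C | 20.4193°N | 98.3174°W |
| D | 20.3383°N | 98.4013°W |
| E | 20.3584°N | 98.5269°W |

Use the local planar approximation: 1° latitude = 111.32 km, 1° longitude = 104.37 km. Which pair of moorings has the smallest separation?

B and E

Pairwise distances:
A–B: 22.0622 km
A–C: 17.4770 km
A–D: 12.6187 km
A–E: 24.8921 km
B–C: 22.2473 km
B–D: 11.2917 km
B–E: 3.4374 km
C–D: 12.5692 km
C–E: 22.8924 km
D–E: 13.2985 km
Closest pair: B–E at 3.4374 km.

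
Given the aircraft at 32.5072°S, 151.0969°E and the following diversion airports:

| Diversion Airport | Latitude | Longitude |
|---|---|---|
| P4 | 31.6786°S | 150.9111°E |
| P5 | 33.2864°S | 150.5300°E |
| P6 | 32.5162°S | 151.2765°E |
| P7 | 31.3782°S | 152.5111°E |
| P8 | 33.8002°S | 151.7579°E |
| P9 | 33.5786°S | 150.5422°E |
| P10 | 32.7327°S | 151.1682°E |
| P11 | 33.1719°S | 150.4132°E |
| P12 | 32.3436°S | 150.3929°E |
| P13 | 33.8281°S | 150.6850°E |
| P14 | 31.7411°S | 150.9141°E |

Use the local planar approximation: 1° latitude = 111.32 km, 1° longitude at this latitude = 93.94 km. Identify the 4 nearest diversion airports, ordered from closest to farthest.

P6, P10, P12, P14

Distances from 32.5072°S, 151.0969°E:
P4: 93.8766 km
P5: 101.7840 km
P6: 16.9013 km
P7: 182.8788 km
P8: 156.7594 km
P9: 130.1546 km
P10: 25.9809 km
P11: 97.9809 km
P12: 68.5955 km
P13: 152.0485 km
P14: 86.9940 km
Sorted: P6 (16.9013 km) < P10 (25.9809 km) < P12 (68.5955 km) < P14 (86.9940 km) < P4 (93.8766 km) < P11 (97.9809 km) < …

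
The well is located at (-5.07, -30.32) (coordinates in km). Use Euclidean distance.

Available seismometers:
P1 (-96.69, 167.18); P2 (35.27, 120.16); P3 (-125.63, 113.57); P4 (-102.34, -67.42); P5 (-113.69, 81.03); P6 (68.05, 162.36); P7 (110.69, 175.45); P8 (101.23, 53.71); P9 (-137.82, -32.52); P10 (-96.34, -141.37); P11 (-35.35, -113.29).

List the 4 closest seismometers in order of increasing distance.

Distances from (-5.07, -30.32):
P1: 217.72 km
P2: 155.79 km
P3: 187.72 km
P4: 104.11 km
P5: 155.55 km
P6: 206.09 km
P7: 236.10 km
P8: 135.50 km
P9: 132.77 km
P10: 143.74 km
P11: 88.32 km
Sorted: P11 (88.32 km) < P4 (104.11 km) < P9 (132.77 km) < P8 (135.50 km) < P10 (143.74 km) < P5 (155.55 km) < …

P11, P4, P9, P8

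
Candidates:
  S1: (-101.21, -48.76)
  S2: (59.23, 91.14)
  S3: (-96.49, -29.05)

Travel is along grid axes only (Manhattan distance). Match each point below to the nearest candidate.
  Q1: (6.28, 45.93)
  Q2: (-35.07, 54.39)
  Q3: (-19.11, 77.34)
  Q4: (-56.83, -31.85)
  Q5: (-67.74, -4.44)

Q1 at (6.28, 45.93):
  S1: 202.18
  S2: 98.16
  S3: 177.75
  → nearest: S2 (98.16)
Q2 at (-35.07, 54.39):
  S1: 169.29
  S2: 131.05
  S3: 144.86
  → nearest: S2 (131.05)
Q3 at (-19.11, 77.34):
  S1: 208.20
  S2: 92.14
  S3: 183.77
  → nearest: S2 (92.14)
Q4 at (-56.83, -31.85):
  S1: 61.29
  S2: 239.05
  S3: 42.46
  → nearest: S3 (42.46)
Q5 at (-67.74, -4.44):
  S1: 77.79
  S2: 222.55
  S3: 53.36
  → nearest: S3 (53.36)

Q1→S2; Q2→S2; Q3→S2; Q4→S3; Q5→S3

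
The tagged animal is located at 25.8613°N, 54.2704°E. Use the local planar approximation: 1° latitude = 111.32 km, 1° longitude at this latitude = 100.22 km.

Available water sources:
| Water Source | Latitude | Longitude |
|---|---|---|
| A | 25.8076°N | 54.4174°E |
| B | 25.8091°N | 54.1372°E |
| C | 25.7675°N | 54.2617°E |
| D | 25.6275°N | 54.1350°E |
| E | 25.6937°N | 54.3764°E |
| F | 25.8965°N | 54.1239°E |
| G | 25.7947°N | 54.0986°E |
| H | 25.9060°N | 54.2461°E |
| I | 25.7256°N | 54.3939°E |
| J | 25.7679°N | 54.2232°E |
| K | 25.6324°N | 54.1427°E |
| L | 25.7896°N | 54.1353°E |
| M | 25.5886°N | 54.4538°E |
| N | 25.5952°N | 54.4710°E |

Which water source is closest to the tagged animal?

H

Distances from 25.8613°N, 54.2704°E:
A: √((-0.0537·111.32)² + (0.1470·100.22)²) = √(35.735097 + 217.041842) = 15.8990 km
B: √((-0.0522·111.32)² + (-0.1332·100.22)²) = √(33.766605 + 178.203917) = 14.5592 km
C: √((-0.0938·111.32)² + (-0.0087·100.22)²) = √(109.031521 + 0.760234) = 10.4782 km
D: √((-0.2338·111.32)² + (-0.1354·100.22)²) = √(677.384740 + 184.139146) = 29.3517 km
E: √((-0.1676·111.32)² + (0.1060·100.22)²) = √(348.092306 + 112.854928) = 21.4697 km
F: √((0.0352·111.32)² + (-0.1465·100.22)²) = √(15.354360 + 215.567878) = 15.1961 km
G: √((-0.0666·111.32)² + (-0.1718·100.22)²) = √(54.966091 + 296.452499) = 18.7462 km
H: √((0.0447·111.32)² + (-0.0243·100.22)²) = √(24.760616 + 5.930910) = 5.5400 km
I: √((-0.1357·111.32)² + (0.1235·100.22)²) = √(228.194982 + 153.194337) = 19.5292 km
J: √((-0.0934·111.32)² + (-0.0472·100.22)²) = √(108.103598 + 22.376533) = 11.4228 km
K: √((-0.2289·111.32)² + (-0.1277·100.22)²) = √(649.288903 + 163.791210) = 28.5146 km
L: √((-0.0717·111.32)² + (-0.1351·100.22)²) = √(63.706641 + 183.324072) = 15.7172 km
M: √((-0.2727·111.32)² + (0.1834·100.22)²) = √(921.545263 + 337.837193) = 35.4878 km
N: √((-0.2661·111.32)² + (0.2006·100.22)²) = √(877.477814 + 404.176123) = 35.8002 km
Minimum: H at 5.5400 km.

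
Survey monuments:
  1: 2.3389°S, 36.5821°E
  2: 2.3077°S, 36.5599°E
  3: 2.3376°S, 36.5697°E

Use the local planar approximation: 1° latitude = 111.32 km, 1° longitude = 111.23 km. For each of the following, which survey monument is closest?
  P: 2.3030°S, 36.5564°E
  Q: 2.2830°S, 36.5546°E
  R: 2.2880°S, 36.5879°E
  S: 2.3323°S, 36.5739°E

P at 2.3030°S, 36.5564°E:
  1: 4.9135 km
  2: 0.6522 km
  3: 4.1260 km
  → nearest: 2 (0.6522 km)
Q at 2.2830°S, 36.5546°E:
  1: 6.9339 km
  2: 2.8121 km
  3: 6.3059 km
  → nearest: 2 (2.8121 km)
R at 2.2880°S, 36.5879°E:
  1: 5.7028 km
  2: 3.8091 km
  3: 5.8809 km
  → nearest: 2 (3.8091 km)
S at 2.3323°S, 36.5739°E:
  1: 1.1712 km
  2: 3.1503 km
  3: 0.7526 km
  → nearest: 3 (0.7526 km)

P→2; Q→2; R→2; S→3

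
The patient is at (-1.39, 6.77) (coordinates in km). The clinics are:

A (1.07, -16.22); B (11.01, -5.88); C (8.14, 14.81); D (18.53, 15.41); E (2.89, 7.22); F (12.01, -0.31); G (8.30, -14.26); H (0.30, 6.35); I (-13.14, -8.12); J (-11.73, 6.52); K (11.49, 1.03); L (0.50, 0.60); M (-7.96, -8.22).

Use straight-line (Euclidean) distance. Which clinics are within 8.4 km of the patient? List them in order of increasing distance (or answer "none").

Distances from (-1.39, 6.77):
A: √((2.46)² + (-22.99)²) = √(6.0516 + 528.5401) = 23.12 km
B: √((12.40)² + (-12.65)²) = √(153.7600 + 160.0225) = 17.71 km
C: √((9.53)² + (8.04)²) = √(90.8209 + 64.6416) = 12.47 km
D: √((19.92)² + (8.64)²) = √(396.8064 + 74.6496) = 21.71 km
E: √((4.28)² + (0.45)²) = √(18.3184 + 0.2025) = 4.30 km
F: √((13.40)² + (-7.08)²) = √(179.5600 + 50.1264) = 15.16 km
G: √((9.69)² + (-21.03)²) = √(93.8961 + 442.2609) = 23.16 km
H: √((1.69)² + (-0.42)²) = √(2.8561 + 0.1764) = 1.74 km
I: √((-11.75)² + (-14.89)²) = √(138.0625 + 221.7121) = 18.97 km
J: √((-10.34)² + (-0.25)²) = √(106.9156 + 0.0625) = 10.34 km
K: √((12.88)² + (-5.74)²) = √(165.8944 + 32.9476) = 14.10 km
L: √((1.89)² + (-6.17)²) = √(3.5721 + 38.0689) = 6.45 km
M: √((-6.57)² + (-14.99)²) = √(43.1649 + 224.7001) = 16.37 km
Threshold 8.4 km: H (1.74 km), E (4.30 km), L (6.45 km) are within range.

H, E, L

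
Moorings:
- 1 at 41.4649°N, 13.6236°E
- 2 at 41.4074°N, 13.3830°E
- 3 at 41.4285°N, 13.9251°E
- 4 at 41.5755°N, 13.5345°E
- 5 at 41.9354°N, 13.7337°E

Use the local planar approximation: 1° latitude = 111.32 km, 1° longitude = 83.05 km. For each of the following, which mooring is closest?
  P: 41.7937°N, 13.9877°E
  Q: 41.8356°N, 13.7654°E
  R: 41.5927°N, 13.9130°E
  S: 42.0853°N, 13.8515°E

P at 41.7937°N, 13.9877°E:
  1: √((-0.3288·111.32)² + (-0.3641·83.05)²) = √(1339.707575 + 914.367185) = 47.4771 km
  2: √((-0.3863·111.32)² + (-0.6047·83.05)²) = √(1849.250785 + 2522.082048) = 66.1161 km
  3: √((-0.3652·111.32)² + (-0.0626·83.05)²) = √(1652.752920 + 27.028873) = 40.9851 km
  4: √((-0.2182·111.32)² + (-0.4532·83.05)²) = √(590.005266 + 1416.638616) = 44.7956 km
  5: √((0.1417·111.32)² + (-0.2540·83.05)²) = √(248.820464 + 444.986368) = 26.3402 km
  → nearest: 5 (26.3402 km)
Q at 41.8356°N, 13.7654°E:
  1: √((-0.3707·111.32)² + (-0.1418·83.05)²) = √(1702.909496 + 138.685717) = 42.9138 km
  2: √((-0.4282·111.32)² + (-0.3824·83.05)²) = √(2272.164244 + 1008.590889) = 57.2779 km
  3: √((-0.4071·111.32)² + (0.1597·83.05)²) = √(2053.754841 + 175.909424) = 47.2193 km
  4: √((-0.2601·111.32)² + (-0.2309·83.05)²) = √(838.353342 + 367.728372) = 34.7287 km
  5: √((0.0998·111.32)² + (-0.0317·83.05)²) = √(123.426234 + 6.931030) = 11.4174 km
  → nearest: 5 (11.4174 km)
R at 41.5927°N, 13.9130°E:
  1: √((-0.1278·111.32)² + (-0.2894·83.05)²) = √(202.398879 + 577.665362) = 27.9296 km
  2: √((-0.1853·111.32)² + (-0.5300·83.05)²) = √(425.497717 + 1937.452272) = 48.6102 km
  3: √((-0.1642·111.32)² + (0.0121·83.05)²) = √(334.112482 + 1.009834) = 18.3063 km
  4: √((-0.0172·111.32)² + (-0.3785·83.05)²) = √(3.666091 + 988.123075) = 31.4927 km
  5: √((0.3427·111.32)² + (-0.1793·83.05)²) = √(1455.373974 + 221.737860) = 40.9526 km
  → nearest: 3 (18.3063 km)
S at 42.0853°N, 13.8515°E:
  1: √((-0.6204·111.32)² + (-0.2279·83.05)²) = √(4769.688024 + 358.234925) = 71.6095 km
  2: √((-0.6779·111.32)² + (-0.4685·83.05)²) = √(5694.789336 + 1513.904445) = 84.9040 km
  3: √((-0.6568·111.32)² + (0.0736·83.05)²) = √(5345.799715 + 37.362412) = 73.3700 km
  4: √((-0.5098·111.32)² + (-0.3170·83.05)²) = √(3220.668737 + 693.103031) = 62.5601 km
  5: √((-0.1499·111.32)² + (-0.1178·83.05)²) = √(278.451564 + 95.712763) = 19.3433 km
  → nearest: 5 (19.3433 km)

P→5; Q→5; R→3; S→5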